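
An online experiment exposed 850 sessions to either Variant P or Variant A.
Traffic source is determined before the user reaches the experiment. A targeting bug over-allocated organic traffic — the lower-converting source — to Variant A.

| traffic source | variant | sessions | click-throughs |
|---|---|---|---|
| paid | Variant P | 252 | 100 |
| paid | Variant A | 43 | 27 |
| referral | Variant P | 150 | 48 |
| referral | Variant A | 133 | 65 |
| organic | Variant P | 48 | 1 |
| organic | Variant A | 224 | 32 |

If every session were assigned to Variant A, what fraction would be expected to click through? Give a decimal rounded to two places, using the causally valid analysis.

0.43

The stratified and pooled comparisons disagree (Variant A wins within each traffic source; Variant P wins overall), so the answer turns on the causal role of traffic source.
Traffic source satisfies the back-door criterion: it is not a descendant of the variant, and it blocks the spurious path from variant to outcome. Adjusting for it (i.e., using the within-traffic source rates) gives the causal effect.
Standardising Variant A to the population traffic source mix: 0.347·27/43 + 0.333·65/133 + 0.320·32/224 = 0.426.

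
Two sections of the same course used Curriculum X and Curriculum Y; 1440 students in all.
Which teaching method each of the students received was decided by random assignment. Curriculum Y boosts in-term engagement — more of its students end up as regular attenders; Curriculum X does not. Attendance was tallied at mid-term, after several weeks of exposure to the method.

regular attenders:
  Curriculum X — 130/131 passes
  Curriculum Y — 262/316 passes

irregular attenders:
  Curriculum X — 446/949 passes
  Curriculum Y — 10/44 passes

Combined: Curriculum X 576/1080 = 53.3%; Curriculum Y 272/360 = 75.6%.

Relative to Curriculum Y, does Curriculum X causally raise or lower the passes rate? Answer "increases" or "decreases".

The distribution of mid-term attendance is itself part of what the teaching method does — it is an intermediate outcome. Holding it fixed would remove that part of the effect; the total effect is the pooled difference.
Pooled: Curriculum X 53.3% vs Curriculum Y 75.6%; Curriculum Y is higher overall.

decreases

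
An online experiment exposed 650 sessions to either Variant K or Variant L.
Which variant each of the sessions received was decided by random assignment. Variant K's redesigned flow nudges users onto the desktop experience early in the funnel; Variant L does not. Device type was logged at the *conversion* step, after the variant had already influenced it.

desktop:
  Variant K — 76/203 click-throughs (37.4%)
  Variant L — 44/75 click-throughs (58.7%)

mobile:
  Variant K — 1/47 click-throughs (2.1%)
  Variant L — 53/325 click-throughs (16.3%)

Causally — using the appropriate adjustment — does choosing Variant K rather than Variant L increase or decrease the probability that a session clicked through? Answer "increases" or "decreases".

increases

Because the variant influences device type, device type is a post-treatment mediator, not a confounder. Stratifying on it would bias the estimate; the causal effect is the crude pooled difference.
Pooled: Variant K 30.8% vs Variant L 24.2%; Variant K is higher overall.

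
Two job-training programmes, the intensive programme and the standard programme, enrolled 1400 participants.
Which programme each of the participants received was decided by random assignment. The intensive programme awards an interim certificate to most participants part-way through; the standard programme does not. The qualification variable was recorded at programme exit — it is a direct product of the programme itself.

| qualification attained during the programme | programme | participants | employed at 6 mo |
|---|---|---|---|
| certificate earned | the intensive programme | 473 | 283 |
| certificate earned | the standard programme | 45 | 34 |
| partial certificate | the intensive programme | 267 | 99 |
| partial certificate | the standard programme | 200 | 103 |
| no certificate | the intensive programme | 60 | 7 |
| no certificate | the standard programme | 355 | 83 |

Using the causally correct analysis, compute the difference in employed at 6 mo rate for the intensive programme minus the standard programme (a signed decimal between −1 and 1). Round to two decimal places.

+0.12

Within every qualification attained during the programme level the standard programme has the higher rate, yet pooled the intensive programme does — Simpson's reversal.
Qualification attained during the programme lies on the pathway programme → qualification attained during the programme → outcome, so adjusting for it blocks the indirect effect. For the total causal effect of programme, use the unadjusted pooled rates.
The causal difference is the pooled difference: 0.486 − 0.367 = +0.120.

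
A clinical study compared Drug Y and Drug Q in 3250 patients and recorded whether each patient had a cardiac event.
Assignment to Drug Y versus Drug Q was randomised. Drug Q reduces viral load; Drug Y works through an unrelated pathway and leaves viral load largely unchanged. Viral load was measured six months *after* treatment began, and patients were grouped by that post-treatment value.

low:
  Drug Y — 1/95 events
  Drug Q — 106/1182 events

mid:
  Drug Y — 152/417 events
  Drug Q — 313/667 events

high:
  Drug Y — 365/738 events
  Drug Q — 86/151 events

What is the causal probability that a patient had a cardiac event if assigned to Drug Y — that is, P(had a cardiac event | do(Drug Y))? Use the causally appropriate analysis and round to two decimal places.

0.41

Viral load here is a post-treatment variable shaped by the drug; conditioning on it would introduce bias rather than remove it. The overall comparison is the causal one.
So P(outcome | do(Drug Y)) is just the pooled rate for Drug Y: 518/1250 = 0.414.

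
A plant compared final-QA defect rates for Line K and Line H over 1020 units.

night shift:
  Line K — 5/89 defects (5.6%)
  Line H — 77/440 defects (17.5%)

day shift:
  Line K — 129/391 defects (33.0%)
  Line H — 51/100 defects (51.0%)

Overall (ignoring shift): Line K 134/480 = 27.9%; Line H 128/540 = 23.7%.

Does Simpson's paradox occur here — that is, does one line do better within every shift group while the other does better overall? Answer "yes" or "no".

yes

Within each shift level (night shift 5.6% vs 17.5%; day shift 33.0% vs 51.0%), Line K has the lower rate every time. Pooled: 27.9% vs 23.7% — Line H has the lower rate overall. The two comparisons disagree.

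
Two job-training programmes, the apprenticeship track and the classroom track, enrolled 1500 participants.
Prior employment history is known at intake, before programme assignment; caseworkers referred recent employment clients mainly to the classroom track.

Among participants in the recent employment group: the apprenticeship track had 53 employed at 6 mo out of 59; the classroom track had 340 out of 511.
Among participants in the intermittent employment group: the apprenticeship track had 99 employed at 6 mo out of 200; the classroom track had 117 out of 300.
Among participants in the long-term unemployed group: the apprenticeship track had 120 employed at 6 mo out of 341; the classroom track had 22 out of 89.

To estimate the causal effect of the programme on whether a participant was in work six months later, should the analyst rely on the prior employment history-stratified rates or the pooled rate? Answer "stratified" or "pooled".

stratified

the apprenticeship track is higher inside every prior employment history stratum but the classroom track is higher in aggregate. Whether to stratify depends on how prior employment history relates to the programme.
Nothing the programme does changes prior employment history; the imbalance is an allocation artefact. With prior employment history also predicting the outcome, the pooled figure is confounded, and the within-stratum comparison is the causal one.
Within each level — recent employment: 89.8% vs 66.5%; intermittent employment: 49.5% vs 39.0%; long-term unemployed: 35.2% vs 24.7% — the apprenticeship track is higher every time.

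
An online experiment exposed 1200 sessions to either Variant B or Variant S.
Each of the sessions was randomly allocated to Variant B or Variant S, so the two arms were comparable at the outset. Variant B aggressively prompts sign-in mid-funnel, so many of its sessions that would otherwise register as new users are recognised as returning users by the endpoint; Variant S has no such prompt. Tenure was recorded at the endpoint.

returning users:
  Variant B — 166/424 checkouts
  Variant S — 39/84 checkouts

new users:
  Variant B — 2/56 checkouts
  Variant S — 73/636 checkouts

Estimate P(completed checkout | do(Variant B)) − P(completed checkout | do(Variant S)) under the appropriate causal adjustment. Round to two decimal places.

User tenure here is a post-treatment variable shaped by the variant; conditioning on it would introduce bias rather than remove it. The overall comparison is the causal one.
The causal difference is the pooled difference: 0.350 − 0.156 = +0.194.

+0.19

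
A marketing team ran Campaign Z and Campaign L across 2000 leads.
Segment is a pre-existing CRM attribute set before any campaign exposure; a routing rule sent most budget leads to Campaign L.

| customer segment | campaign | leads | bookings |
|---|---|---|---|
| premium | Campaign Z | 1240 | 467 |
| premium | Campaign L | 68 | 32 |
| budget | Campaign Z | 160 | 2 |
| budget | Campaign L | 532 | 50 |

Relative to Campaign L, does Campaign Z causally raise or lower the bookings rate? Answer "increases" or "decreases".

The stratified and pooled comparisons disagree (Campaign L wins within each customer segment; Campaign Z wins overall), so the answer turns on the causal role of customer segment.
Customer segment satisfies the back-door criterion: it is not a descendant of the campaign, and it blocks the spurious path from campaign to outcome. Adjusting for it (i.e., using the within-customer segment rates) gives the causal effect.
Within each level — premium: 37.7% vs 47.1%; budget: 1.2% vs 9.4% — Campaign L is higher every time.

decreases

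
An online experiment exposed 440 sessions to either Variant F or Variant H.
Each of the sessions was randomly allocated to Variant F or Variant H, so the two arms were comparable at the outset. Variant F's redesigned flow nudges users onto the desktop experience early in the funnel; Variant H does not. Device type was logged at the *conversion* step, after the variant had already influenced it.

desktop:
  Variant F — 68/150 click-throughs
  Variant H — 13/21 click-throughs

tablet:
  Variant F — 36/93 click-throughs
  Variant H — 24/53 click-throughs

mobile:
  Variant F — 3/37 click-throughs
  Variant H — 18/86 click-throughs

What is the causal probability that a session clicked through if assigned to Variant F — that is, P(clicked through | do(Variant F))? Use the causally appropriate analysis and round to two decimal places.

0.38

Because the variant influences device type, device type is a post-treatment mediator, not a confounder. Stratifying on it would bias the estimate; the causal effect is the crude pooled difference.
So P(outcome | do(Variant F)) is just the pooled rate for Variant F: 107/280 = 0.382.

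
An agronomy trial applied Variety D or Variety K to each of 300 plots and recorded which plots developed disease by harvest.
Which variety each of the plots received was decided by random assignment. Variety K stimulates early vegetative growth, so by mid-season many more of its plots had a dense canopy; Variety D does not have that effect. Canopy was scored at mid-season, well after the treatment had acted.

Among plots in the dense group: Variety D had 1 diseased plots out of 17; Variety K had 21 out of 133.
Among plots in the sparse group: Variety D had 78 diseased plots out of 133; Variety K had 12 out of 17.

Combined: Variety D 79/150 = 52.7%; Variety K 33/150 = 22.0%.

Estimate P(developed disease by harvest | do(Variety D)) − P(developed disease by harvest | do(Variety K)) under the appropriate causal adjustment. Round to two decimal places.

The stratified and pooled comparisons disagree (Variety D wins within each mid-season canopy; Variety K wins overall), so the answer turns on the causal role of mid-season canopy.
The distribution of mid-season canopy is itself part of what the variety does — it is an intermediate outcome. Holding it fixed would remove that part of the effect; the total effect is the pooled difference.
The causal difference is the pooled difference: 0.527 − 0.220 = +0.307.

+0.31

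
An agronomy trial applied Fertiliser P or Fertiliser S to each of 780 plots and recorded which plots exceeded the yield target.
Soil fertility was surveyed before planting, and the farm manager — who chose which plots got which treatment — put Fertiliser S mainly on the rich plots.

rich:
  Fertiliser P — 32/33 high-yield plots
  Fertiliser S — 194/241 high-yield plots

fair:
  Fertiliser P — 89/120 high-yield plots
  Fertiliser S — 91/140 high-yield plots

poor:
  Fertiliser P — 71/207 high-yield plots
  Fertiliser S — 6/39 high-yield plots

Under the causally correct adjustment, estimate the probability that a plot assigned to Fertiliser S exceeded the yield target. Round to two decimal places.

Soil fertility satisfies the back-door criterion: it is not a descendant of the fertiliser, and it blocks the spurious path from fertiliser to outcome. Adjusting for it (i.e., using the within-soil fertility rates) gives the causal effect.
Standardising Fertiliser S to the population soil fertility mix: 0.351·194/241 + 0.333·91/140 + 0.315·6/39 = 0.548.

0.55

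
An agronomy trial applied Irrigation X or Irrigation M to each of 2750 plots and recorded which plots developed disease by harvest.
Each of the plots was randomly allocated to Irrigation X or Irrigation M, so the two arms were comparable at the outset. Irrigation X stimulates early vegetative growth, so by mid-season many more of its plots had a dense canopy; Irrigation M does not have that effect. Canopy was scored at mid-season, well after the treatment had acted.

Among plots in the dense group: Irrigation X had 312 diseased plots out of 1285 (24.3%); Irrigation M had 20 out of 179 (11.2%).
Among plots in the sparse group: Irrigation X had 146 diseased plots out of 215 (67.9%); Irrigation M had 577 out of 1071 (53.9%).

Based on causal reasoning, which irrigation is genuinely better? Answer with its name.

Irrigation X

Mid-season canopy lies on the pathway irrigation → mid-season canopy → outcome, so adjusting for it blocks the indirect effect. For the total causal effect of irrigation, use the unadjusted pooled rates.
Pooled: Irrigation X 30.5% vs Irrigation M 47.8%; Irrigation X is lower overall.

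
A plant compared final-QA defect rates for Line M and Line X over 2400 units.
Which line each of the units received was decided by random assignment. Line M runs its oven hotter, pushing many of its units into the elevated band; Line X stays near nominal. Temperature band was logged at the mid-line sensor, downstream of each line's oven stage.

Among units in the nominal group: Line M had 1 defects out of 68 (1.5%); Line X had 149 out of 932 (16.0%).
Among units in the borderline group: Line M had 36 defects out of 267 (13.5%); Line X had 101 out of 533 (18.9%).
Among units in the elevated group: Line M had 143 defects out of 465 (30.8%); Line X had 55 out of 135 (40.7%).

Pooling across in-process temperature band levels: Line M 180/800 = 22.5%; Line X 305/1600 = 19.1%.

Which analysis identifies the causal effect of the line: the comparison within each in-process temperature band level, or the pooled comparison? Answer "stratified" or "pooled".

Within every in-process temperature band level Line M has the lower rate, yet pooled Line X does — Simpson's reversal.
Because the line influences in-process temperature band, in-process temperature band is a post-treatment mediator, not a confounder. Stratifying on it would bias the estimate; the causal effect is the crude pooled difference.
Pooled: Line M 22.5% vs Line X 19.1%; Line X is lower overall.

pooled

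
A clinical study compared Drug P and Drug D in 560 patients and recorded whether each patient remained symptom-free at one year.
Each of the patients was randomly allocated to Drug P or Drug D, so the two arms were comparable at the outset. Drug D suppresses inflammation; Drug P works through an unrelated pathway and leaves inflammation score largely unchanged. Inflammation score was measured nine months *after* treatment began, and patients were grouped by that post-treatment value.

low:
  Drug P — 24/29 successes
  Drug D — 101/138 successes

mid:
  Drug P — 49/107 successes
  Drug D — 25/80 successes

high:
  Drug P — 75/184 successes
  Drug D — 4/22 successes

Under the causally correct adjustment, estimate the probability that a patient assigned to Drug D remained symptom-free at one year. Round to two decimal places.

The inflammation score-specific comparison favours Drug P throughout, but the pooled figures favour Drug D. The question is whether to condition on inflammation score.
Inflammation score here is a post-treatment variable shaped by the drug; conditioning on it would introduce bias rather than remove it. The overall comparison is the causal one.
So P(outcome | do(Drug D)) is just the pooled rate for Drug D: 130/240 = 0.542.

0.54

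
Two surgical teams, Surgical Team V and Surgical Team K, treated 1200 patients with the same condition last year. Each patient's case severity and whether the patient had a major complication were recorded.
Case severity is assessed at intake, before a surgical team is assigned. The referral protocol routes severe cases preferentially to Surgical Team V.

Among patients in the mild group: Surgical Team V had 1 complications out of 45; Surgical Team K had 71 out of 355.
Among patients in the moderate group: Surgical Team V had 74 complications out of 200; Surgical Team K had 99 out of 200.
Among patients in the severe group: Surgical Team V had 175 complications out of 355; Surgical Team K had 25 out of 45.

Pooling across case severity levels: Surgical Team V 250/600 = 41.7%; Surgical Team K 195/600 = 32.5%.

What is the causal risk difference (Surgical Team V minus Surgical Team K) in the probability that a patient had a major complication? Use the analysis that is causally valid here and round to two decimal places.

-0.12

Since case severity is a pre-existing factor (not a product of the surgical team) and it affects the outcome on its own, it is a confounder. The stratified rates, not the pooled rate, identify the causal effect.
Adjusting over the population distribution of case severity: 0.333·(0.022−0.200) + 0.333·(0.370−0.495) + 0.333·(0.493−0.556) = -0.122.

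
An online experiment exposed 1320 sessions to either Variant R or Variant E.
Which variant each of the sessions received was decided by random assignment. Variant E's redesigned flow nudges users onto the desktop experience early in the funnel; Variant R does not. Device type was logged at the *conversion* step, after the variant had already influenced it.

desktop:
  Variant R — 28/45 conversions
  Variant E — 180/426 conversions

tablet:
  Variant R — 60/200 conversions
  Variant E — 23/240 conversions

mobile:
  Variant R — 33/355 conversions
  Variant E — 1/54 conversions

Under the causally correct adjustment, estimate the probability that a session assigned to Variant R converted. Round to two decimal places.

0.20

The stratified and pooled comparisons disagree (Variant R wins within each device type; Variant E wins overall), so the answer turns on the causal role of device type.
Because the variant influences device type, device type is a post-treatment mediator, not a confounder. Stratifying on it would bias the estimate; the causal effect is the crude pooled difference.
So P(outcome | do(Variant R)) is just the pooled rate for Variant R: 121/600 = 0.202.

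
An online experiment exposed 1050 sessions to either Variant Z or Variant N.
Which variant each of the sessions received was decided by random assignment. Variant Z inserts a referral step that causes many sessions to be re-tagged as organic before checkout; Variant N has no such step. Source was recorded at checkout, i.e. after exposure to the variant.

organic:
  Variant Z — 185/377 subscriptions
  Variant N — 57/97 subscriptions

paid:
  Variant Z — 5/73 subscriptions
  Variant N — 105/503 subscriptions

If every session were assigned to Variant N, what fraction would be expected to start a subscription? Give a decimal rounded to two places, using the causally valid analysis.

0.27

The stratified and pooled comparisons disagree (Variant N wins within each traffic source; Variant Z wins overall), so the answer turns on the causal role of traffic source.
Traffic source is recorded after the variant and is itself shifted by it — it sits on the causal path from variant to outcome. Conditioning on a mediator would strip out part of the effect we want; the pooled comparison gives the total causal effect.
So P(outcome | do(Variant N)) is just the pooled rate for Variant N: 162/600 = 0.270.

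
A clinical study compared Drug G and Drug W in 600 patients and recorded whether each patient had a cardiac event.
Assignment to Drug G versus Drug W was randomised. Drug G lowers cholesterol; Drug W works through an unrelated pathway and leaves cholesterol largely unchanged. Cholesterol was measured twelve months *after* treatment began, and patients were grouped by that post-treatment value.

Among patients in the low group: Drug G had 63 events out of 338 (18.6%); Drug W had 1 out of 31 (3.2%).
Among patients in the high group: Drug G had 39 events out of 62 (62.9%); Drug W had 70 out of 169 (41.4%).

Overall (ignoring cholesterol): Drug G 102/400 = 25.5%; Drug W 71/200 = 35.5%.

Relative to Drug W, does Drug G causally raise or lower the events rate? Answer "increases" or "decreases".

decreases

The stratified and pooled comparisons disagree (Drug W wins within each cholesterol; Drug G wins overall), so the answer turns on the causal role of cholesterol.
Cholesterol here is a post-treatment variable shaped by the drug; conditioning on it would introduce bias rather than remove it. The overall comparison is the causal one.
Pooled: Drug G 25.5% vs Drug W 35.5%; Drug G is lower overall.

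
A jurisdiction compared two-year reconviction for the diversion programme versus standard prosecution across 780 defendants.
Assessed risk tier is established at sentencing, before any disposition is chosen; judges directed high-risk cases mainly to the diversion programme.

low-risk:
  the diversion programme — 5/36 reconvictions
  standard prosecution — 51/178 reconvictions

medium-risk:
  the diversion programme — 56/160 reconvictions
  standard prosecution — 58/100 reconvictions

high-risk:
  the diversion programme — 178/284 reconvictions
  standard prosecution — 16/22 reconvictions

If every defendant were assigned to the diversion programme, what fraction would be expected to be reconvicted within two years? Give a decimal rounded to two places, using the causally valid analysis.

The stratified and pooled comparisons disagree (the diversion programme wins within each assessed risk tier; standard prosecution wins overall), so the answer turns on the causal role of assessed risk tier.
Assessed risk tier is set before the disposition has any effect — it is not caused by the disposition — and it independently drives the outcome. That makes it a confounder, so the causal comparison is within assessed risk tier levels.
Standardising the diversion programme to the population assessed risk tier mix: 0.274·5/36 + 0.333·56/160 + 0.392·178/284 = 0.401.

0.40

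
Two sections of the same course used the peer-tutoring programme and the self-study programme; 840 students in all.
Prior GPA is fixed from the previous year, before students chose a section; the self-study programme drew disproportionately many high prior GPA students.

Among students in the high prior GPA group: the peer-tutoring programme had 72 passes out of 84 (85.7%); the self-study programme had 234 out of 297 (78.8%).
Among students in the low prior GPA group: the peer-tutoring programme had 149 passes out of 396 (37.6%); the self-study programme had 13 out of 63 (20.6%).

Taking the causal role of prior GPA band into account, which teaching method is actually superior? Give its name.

the peer-tutoring programme

Prior GPA band satisfies the back-door criterion: it is not a descendant of the teaching method, and it blocks the spurious path from teaching method to outcome. Adjusting for it (i.e., using the within-prior GPA band rates) gives the causal effect.
Within each level — high prior GPA: 85.7% vs 78.8%; low prior GPA: 37.6% vs 20.6% — the peer-tutoring programme is higher every time.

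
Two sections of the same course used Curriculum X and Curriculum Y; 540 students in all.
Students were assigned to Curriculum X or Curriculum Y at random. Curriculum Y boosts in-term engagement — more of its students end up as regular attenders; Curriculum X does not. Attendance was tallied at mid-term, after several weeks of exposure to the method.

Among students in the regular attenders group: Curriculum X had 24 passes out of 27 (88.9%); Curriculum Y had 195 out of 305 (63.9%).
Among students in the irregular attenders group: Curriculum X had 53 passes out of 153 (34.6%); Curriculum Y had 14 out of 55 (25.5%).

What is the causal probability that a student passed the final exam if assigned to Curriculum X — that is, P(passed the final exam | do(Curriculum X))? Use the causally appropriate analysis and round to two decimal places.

Mid-term attendance lies on the pathway teaching method → mid-term attendance → outcome, so adjusting for it blocks the indirect effect. For the total causal effect of teaching method, use the unadjusted pooled rates.
So P(outcome | do(Curriculum X)) is just the pooled rate for Curriculum X: 77/180 = 0.428.

0.43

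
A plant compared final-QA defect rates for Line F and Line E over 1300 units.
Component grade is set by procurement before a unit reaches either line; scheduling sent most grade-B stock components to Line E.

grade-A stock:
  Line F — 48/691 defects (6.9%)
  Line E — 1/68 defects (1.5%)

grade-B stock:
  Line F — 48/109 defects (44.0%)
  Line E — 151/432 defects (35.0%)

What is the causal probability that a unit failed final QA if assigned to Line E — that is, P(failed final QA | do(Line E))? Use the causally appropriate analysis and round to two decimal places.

0.15

Within every component grade level Line E has the lower rate, yet pooled Line F does — Simpson's reversal.
Component grade satisfies the back-door criterion: it is not a descendant of the line, and it blocks the spurious path from line to outcome. Adjusting for it (i.e., using the within-component grade rates) gives the causal effect.
Standardising Line E to the population component grade mix: 0.584·1/68 + 0.416·151/432 = 0.154.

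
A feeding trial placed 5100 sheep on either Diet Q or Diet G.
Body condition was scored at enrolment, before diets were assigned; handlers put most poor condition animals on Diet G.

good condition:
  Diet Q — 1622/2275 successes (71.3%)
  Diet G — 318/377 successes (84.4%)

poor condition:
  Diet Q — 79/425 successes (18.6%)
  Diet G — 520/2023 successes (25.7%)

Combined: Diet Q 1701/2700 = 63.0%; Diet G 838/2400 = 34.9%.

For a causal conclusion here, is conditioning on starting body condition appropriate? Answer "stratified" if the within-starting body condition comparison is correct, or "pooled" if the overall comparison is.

Starting body condition is set before the diet has any effect — it is not caused by the diet — and it independently drives the outcome. That makes it a confounder, so the causal comparison is within starting body condition levels.
Within each level — good condition: 71.3% vs 84.4%; poor condition: 18.6% vs 25.7% — Diet G is higher every time.

stratified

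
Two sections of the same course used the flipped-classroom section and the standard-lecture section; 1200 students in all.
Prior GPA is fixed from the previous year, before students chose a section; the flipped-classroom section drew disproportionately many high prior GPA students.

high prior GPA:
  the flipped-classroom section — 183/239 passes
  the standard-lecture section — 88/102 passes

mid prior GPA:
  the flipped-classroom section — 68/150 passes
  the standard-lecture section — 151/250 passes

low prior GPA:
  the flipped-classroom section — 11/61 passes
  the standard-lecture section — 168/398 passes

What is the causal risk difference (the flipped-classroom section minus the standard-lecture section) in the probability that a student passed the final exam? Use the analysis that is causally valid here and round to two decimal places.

-0.17

The prior GPA band-specific comparison favours the standard-lecture section throughout, but the pooled figures favour the flipped-classroom section. The question is whether to condition on prior GPA band.
The imbalance in prior GPA band arose from how students were allocated, not from anything the teaching method did; and prior GPA band independently affects the outcome. The pooled gap is confounded — condition on prior GPA band.
Adjusting over the population distribution of prior GPA band: 0.284·(0.766−0.863) + 0.333·(0.453−0.604) + 0.383·(0.180−0.422) = -0.170.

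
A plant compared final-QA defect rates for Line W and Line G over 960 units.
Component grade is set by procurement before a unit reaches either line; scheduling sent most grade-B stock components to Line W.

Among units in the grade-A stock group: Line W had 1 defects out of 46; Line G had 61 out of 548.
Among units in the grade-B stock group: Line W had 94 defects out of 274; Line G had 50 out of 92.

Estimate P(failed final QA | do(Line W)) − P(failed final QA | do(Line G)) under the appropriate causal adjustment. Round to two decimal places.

Within every component grade level Line W has the lower rate, yet pooled Line G does — Simpson's reversal.
The imbalance in component grade arose from how units were allocated, not from anything the line did; and component grade independently affects the outcome. The pooled gap is confounded — condition on component grade.
Adjusting over the population distribution of component grade: 0.619·(0.022−0.111) + 0.381·(0.343−0.543) = -0.132.

-0.13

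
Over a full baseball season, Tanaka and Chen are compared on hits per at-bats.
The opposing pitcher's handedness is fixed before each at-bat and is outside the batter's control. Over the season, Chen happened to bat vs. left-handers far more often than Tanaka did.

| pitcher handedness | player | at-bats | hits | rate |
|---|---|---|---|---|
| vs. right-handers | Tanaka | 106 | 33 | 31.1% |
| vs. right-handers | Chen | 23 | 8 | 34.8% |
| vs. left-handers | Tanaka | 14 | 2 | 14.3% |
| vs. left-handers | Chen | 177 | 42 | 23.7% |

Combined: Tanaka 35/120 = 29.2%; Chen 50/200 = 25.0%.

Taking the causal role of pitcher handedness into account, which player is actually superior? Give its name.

Chen

The stratified and pooled comparisons disagree (Chen wins within each pitcher handedness; Tanaka wins overall), so the answer turns on the causal role of pitcher handedness.
Here pitcher handedness is a common cause — it drives both which player a case falls under and the outcome. The crude comparison mixes populations; the stratum-specific rates are the causally relevant ones.
Within each level — vs. right-handers: 31.1% vs 34.8%; vs. left-handers: 14.3% vs 23.7% — Chen is higher every time.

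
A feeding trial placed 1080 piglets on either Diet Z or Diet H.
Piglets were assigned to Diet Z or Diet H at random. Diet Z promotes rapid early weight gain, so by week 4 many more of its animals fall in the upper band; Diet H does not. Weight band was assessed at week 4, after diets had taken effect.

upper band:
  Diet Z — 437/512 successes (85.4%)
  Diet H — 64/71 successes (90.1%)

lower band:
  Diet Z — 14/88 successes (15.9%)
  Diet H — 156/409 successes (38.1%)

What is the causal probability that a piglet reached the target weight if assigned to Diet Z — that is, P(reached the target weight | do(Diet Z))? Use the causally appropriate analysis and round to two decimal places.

Week-4 weight band lies on the pathway diet → week-4 weight band → outcome, so adjusting for it blocks the indirect effect. For the total causal effect of diet, use the unadjusted pooled rates.
So P(outcome | do(Diet Z)) is just the pooled rate for Diet Z: 451/600 = 0.752.

0.75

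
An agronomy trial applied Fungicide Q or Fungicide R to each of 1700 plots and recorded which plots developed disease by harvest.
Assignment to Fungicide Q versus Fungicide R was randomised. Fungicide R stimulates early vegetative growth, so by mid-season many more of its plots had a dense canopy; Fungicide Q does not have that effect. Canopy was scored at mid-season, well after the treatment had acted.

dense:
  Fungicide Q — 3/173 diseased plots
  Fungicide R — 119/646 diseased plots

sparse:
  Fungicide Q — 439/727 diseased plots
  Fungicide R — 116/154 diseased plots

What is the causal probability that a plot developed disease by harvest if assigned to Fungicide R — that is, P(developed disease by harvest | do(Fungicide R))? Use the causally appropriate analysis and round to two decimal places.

The mid-season canopy-specific comparison favours Fungicide Q throughout, but the pooled figures favour Fungicide R. The question is whether to condition on mid-season canopy.
Mid-season canopy is recorded after the fungicide and is itself shifted by it — it sits on the causal path from fungicide to outcome. Conditioning on a mediator would strip out part of the effect we want; the pooled comparison gives the total causal effect.
So P(outcome | do(Fungicide R)) is just the pooled rate for Fungicide R: 235/800 = 0.294.

0.29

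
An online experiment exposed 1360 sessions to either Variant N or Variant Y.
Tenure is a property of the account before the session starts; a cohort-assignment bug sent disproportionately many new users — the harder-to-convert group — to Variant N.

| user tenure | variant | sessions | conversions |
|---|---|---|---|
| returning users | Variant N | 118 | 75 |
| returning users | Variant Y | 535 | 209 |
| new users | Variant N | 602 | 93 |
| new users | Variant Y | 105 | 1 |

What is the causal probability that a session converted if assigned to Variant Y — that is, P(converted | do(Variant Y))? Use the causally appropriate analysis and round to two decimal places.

User tenure differs across variants for reasons unrelated to any effect of the variant itself, and it separately predicts the outcome — a classic confounder. We must compare within user tenure levels.
Standardising Variant Y to the population user tenure mix: 0.480·209/535 + 0.520·1/105 = 0.193.

0.19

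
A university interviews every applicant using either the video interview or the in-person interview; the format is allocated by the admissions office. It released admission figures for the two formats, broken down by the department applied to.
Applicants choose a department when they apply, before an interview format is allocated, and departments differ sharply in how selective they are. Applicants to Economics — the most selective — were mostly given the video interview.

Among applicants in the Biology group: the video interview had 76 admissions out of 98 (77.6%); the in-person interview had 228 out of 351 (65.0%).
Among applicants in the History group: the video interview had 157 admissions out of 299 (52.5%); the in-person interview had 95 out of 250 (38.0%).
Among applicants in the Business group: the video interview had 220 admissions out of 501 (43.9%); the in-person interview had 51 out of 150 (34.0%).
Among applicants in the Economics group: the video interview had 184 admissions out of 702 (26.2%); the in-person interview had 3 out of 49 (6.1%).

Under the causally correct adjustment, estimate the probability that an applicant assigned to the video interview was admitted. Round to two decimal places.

Nothing the interview format does changes department; the imbalance is an allocation artefact. With department also predicting the outcome, the pooled figure is confounded, and the within-stratum comparison is the causal one.
Standardising the video interview to the population department mix: 0.187·76/98 + 0.229·157/299 + 0.271·220/501 + 0.313·184/702 = 0.466.

0.47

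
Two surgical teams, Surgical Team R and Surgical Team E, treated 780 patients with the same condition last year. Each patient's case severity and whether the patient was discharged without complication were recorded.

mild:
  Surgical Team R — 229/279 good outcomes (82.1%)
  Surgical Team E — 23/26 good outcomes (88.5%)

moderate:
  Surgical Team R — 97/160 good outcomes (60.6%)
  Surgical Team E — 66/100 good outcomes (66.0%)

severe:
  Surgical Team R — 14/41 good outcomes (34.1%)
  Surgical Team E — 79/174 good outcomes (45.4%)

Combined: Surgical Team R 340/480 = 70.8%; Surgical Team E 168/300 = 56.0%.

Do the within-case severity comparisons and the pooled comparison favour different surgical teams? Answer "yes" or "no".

Within each case severity level (mild 82.1% vs 88.5%; moderate 60.6% vs 66.0%; severe 34.1% vs 45.4%), Surgical Team E has the higher rate every time. Pooled: 70.8% vs 56.0% — Surgical Team R has the higher rate overall. The two comparisons disagree.

yes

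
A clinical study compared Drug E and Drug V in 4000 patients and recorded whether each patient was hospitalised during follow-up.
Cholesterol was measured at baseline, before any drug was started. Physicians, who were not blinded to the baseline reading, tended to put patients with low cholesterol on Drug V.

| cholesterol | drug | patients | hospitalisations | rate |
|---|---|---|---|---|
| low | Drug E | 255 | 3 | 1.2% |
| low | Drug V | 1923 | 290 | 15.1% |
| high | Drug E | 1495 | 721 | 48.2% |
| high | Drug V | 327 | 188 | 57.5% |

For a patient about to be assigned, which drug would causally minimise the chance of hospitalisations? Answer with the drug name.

Drug E

Here cholesterol is a common cause — it drives both which drug a case falls under and the outcome. The crude comparison mixes populations; the stratum-specific rates are the causally relevant ones.
Within each level — low: 1.2% vs 15.1%; high: 48.2% vs 57.5% — Drug E is lower every time.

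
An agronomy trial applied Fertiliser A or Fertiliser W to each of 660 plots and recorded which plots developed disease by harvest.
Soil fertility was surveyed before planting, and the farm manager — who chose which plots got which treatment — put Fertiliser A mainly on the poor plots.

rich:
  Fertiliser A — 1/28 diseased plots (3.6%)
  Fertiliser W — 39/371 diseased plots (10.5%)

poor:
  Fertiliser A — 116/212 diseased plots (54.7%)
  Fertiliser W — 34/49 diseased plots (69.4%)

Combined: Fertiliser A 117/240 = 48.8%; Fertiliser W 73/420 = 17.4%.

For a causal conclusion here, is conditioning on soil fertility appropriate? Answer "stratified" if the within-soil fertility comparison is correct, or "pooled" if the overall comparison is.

stratified

Within every soil fertility level Fertiliser A has the lower rate, yet pooled Fertiliser W does — Simpson's reversal.
Soil fertility satisfies the back-door criterion: it is not a descendant of the fertiliser, and it blocks the spurious path from fertiliser to outcome. Adjusting for it (i.e., using the within-soil fertility rates) gives the causal effect.
Within each level — rich: 3.6% vs 10.5%; poor: 54.7% vs 69.4% — Fertiliser A is lower every time.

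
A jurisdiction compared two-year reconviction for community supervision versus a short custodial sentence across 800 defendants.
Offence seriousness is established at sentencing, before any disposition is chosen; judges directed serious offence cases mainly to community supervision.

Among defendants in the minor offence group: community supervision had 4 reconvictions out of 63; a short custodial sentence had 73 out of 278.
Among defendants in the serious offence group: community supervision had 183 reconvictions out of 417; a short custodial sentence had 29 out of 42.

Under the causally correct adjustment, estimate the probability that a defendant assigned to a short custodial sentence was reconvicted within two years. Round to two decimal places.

The offence seriousness-specific comparison favours community supervision throughout, but the pooled figures favour a short custodial sentence. The question is whether to condition on offence seriousness.
Offence seriousness differs across dispositions for reasons unrelated to any effect of the disposition itself, and it separately predicts the outcome — a classic confounder. We must compare within offence seriousness levels.
Standardising a short custodial sentence to the population offence seriousness mix: 0.426·73/278 + 0.574·29/42 = 0.508.

0.51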